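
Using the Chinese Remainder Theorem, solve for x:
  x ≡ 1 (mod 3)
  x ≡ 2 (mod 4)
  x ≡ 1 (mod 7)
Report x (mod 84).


Moduli 3, 4, 7 are pairwise coprime; by CRT there is a unique solution modulo M = 3 · 4 · 7 = 84.
Solve pairwise, accumulating the modulus:
  Start with x ≡ 1 (mod 3).
  Combine with x ≡ 2 (mod 4): since gcd(3, 4) = 1, we get a unique residue mod 12.
    Write x = 1 + 3·t and substitute into x ≡ 2 (mod 4): 3·t ≡ 2 − 1 = 1 (mod 4).
    The inverse of 3 mod 4 is 3 (since 3·3 = 9 = 2·4 + 1), so t ≡ 3·1 = 3 ≡ 3 (mod 4).
    Then x = 1 + 3·3 = 10, valid modulo lcm(3, 4) = 12: x ≡ 10 (mod 12).
  Combine with x ≡ 1 (mod 7): since gcd(12, 7) = 1, we get a unique residue mod 84.
    Write x = 10 + 12·t and substitute into x ≡ 1 (mod 7): 12·t ≡ 1 − 10 = -9 (mod 7).
    Reduce coefficients mod 7: 5·t ≡ 5 (mod 7).
    The inverse of 5 mod 7 is 3 (since 5·3 = 15 = 2·7 + 1), so t ≡ 3·5 = 15 ≡ 1 (mod 7).
    Then x = 10 + 12·1 = 22, valid modulo lcm(12, 7) = 84: x ≡ 22 (mod 84).
Verify: 22 mod 3 = 1 ✓, 22 mod 4 = 2 ✓, 22 mod 7 = 1 ✓.

x ≡ 22 (mod 84).


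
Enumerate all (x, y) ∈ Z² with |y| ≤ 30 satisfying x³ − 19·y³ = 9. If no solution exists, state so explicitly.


The equation is x³ - 19y³ = 9. For fixed y, x³ = 19·y³ + 9, so a solution requires the RHS to be a perfect cube.
Strategy: iterate y from -30 to 30, compute RHS = 19·y³ + 9, and check whether it is a (positive or negative) perfect cube.
Check small values of y:
  y = 0: RHS = 9 is not a perfect cube.
  y = 1: RHS = 28 is not a perfect cube.
  y = -1: RHS = -10 is not a perfect cube.
  y = 2: RHS = 161 is not a perfect cube.
  y = -2: RHS = -143 is not a perfect cube.
  y = 3: RHS = 522 is not a perfect cube.
  y = -3: RHS = -504 is not a perfect cube.
Continuing the search up to |y| = 30 finds no solutions either.
No (x, y) in the scanned range satisfies the equation.

No integer solutions with |y| ≤ 30.


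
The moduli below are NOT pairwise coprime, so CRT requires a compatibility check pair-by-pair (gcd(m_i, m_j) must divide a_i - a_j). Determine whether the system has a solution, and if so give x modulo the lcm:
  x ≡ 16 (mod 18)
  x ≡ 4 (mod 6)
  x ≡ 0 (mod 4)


Moduli 18, 6, 4 are not pairwise coprime, so CRT works modulo lcm(m_i) when all pairwise compatibility conditions hold.
Pairwise compatibility: gcd(m_i, m_j) must divide a_i - a_j for every pair.
Merge one congruence at a time:
  Start: x ≡ 16 (mod 18).
  Combine with x ≡ 4 (mod 6): gcd(18, 6) = 6; 4 - 16 = -12, which IS divisible by 6, so compatible.
    Write x = 16 + 18·t and substitute into x ≡ 4 (mod 6): 18·t ≡ 4 − 16 = -12 (mod 6).
    Divide the congruence (and modulus) by g = 6: 3·t ≡ -2 (mod 1).
    Modulo 1 every t works; take t = 0.
    Then x = 16 + 18·0 = 16, valid modulo lcm(18, 6) = 18: x ≡ 16 (mod 18).
  Combine with x ≡ 0 (mod 4): gcd(18, 4) = 2; 0 - 16 = -16, which IS divisible by 2, so compatible.
    Write x = 16 + 18·t and substitute into x ≡ 0 (mod 4): 18·t ≡ 0 − 16 = -16 (mod 4).
    Divide the congruence (and modulus) by g = 2: 9·t ≡ -8 (mod 2).
    Reduce coefficients mod 2: 1·t ≡ 0 (mod 2).
    So t ≡ 0 (mod 2).
    Then x = 16 + 18·0 = 16, valid modulo lcm(18, 4) = 36: x ≡ 16 (mod 36).
Verify: 16 mod 18 = 16, 16 mod 6 = 4, 16 mod 4 = 0.

x ≡ 16 (mod 36).


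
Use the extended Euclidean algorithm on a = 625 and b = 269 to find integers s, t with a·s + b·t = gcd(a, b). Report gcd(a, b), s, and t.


Euclidean algorithm on (625, 269) — divide until remainder is 0:
  625 = 2 · 269 + 87
  269 = 3 · 87 + 8
  87 = 10 · 8 + 7
  8 = 1 · 7 + 1
  7 = 7 · 1 + 0
gcd(625, 269) = 1.
Track Bezout coefficients alongside the remainders: start with r₀ = 625 = a·1 + b·0 (s = 1, t = 0) and r₁ = 269 = a·0 + b·1 (s = 0, t = 1); each new remainder r_{k+1} = r_{k-1} − q_k·r_k inherits s_{k+1} = s_{k-1} − q_k·s_k, t_{k+1} = t_{k-1} − q_k·t_k, so r_k = a·s_k + b·t_k at every step:
  q = 2: r = 87, s = 1 − 2·0 = 1, t = 0 − 2·1 = -2  (check: 625·1 + 269·(-2) = 87)
  q = 3: r = 8, s = 0 − 3·1 = -3, t = 1 − 3·(-2) = 7  (check: 625·(-3) + 269·7 = 8)
  q = 10: r = 7, s = 1 − 10·(-3) = 31, t = -2 − 10·7 = -72  (check: 625·31 + 269·(-72) = 7)
  q = 1: r = 1, s = -3 − 1·31 = -34, t = 7 − 1·(-72) = 79  (check: 625·(-34) + 269·79 = 1)
The row with r = 1 (the gcd) gives the Bezout coefficients s = -34, t = 79.
Result: 625 · (-34) + 269 · (79) = 1.

gcd(625, 269) = 1; s = -34, t = 79 (check: 625·(-34) + 269·79 = 1).


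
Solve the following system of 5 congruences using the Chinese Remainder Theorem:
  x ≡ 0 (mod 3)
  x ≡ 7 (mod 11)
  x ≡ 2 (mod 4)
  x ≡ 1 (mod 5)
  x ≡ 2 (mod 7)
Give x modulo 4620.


Product of moduli M = 3 · 11 · 4 · 5 · 7 = 4620.
Merge one congruence at a time:
  Start: x ≡ 0 (mod 3).
  Combine with x ≡ 7 (mod 11); new modulus lcm = 33.
    Write x = 0 + 3·t and substitute into x ≡ 7 (mod 11): 3·t ≡ 7 − 0 = 7 (mod 11).
    The inverse of 3 mod 11 is 4 (since 3·4 = 12 = 1·11 + 1), so t ≡ 4·7 = 28 ≡ 6 (mod 11).
    Then x = 0 + 3·6 = 18, valid modulo lcm(3, 11) = 33: x ≡ 18 (mod 33).
  Combine with x ≡ 2 (mod 4); new modulus lcm = 132.
    Write x = 18 + 33·t and substitute into x ≡ 2 (mod 4): 33·t ≡ 2 − 18 = -16 (mod 4).
    Reduce coefficients mod 4: 1·t ≡ 0 (mod 4).
    So t ≡ 0 (mod 4).
    Then x = 18 + 33·0 = 18, valid modulo lcm(33, 4) = 132: x ≡ 18 (mod 132).
  Combine with x ≡ 1 (mod 5); new modulus lcm = 660.
    Write x = 18 + 132·t and substitute into x ≡ 1 (mod 5): 132·t ≡ 1 − 18 = -17 (mod 5).
    Reduce coefficients mod 5: 2·t ≡ 3 (mod 5).
    The inverse of 2 mod 5 is 3 (since 2·3 = 6 = 1·5 + 1), so t ≡ 3·3 = 9 ≡ 4 (mod 5).
    Then x = 18 + 132·4 = 546, valid modulo lcm(132, 5) = 660: x ≡ 546 (mod 660).
  Combine with x ≡ 2 (mod 7); new modulus lcm = 4620.
    Write x = 546 + 660·t and substitute into x ≡ 2 (mod 7): 660·t ≡ 2 − 546 = -544 (mod 7).
    Reduce coefficients mod 7: 2·t ≡ 2 (mod 7).
    The inverse of 2 mod 7 is 4 (since 2·4 = 8 = 1·7 + 1), so t ≡ 4·2 = 8 ≡ 1 (mod 7).
    Then x = 546 + 660·1 = 1206, valid modulo lcm(660, 7) = 4620: x ≡ 1206 (mod 4620).
Verify against each original: 1206 mod 3 = 0, 1206 mod 11 = 7, 1206 mod 4 = 2, 1206 mod 5 = 1, 1206 mod 7 = 2.

x ≡ 1206 (mod 4620).


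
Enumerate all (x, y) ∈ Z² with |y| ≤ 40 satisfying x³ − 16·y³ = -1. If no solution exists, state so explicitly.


The equation is x³ - 16y³ = -1. For fixed y, x³ = 16·y³ − 1, so a solution requires the RHS to be a perfect cube.
Strategy: iterate y from -40 to 40, compute RHS = 16·y³ − 1, and check whether it is a (positive or negative) perfect cube.
Check small values of y:
  y = 0: RHS = -1 = (-1)³ ⇒ x = -1 works.
  y = 1: RHS = 15 is not a perfect cube.
  y = -1: RHS = -17 is not a perfect cube.
  y = 2: RHS = 127 is not a perfect cube.
  y = -2: RHS = -129 is not a perfect cube.
  y = 3: RHS = 431 is not a perfect cube.
  y = -3: RHS = -433 is not a perfect cube.
Continuing the search up to |y| = 40 finds no further solutions beyond those listed.
Collected solutions: (-1, 0).

Solutions (with |y| ≤ 40): (-1, 0).


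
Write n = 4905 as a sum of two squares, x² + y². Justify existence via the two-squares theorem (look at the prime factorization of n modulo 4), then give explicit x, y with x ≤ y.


Step 1: Factor n = 4905 = 3^2 · 5 · 109.
Step 2: Check the mod-4 condition on each prime factor: 3 ≡ 3 (mod 4), exponent 2 (must be even); 5 ≡ 1 (mod 4), exponent 1; 109 ≡ 1 (mod 4), exponent 1.
All primes ≡ 3 (mod 4) appear to even exponent (or don't appear), so by the two-squares theorem n IS expressible as a sum of two squares.
Step 3: Build a representation. Group n = k² · m with k = 3 and m = 5 · 109 = 545 (a product of primes ≡ 1 (mod 4)); a representation of m scales to one of n via (k·x)² + (k·y)² = k²(x² + y²). Each prime p ≡ 1 (mod 4) is itself a sum of two squares; find a² by testing p − a² for a perfect square:
  5: 5 − 1² = 4 = 2² ⇒ 5 = 1² + 2².
  109: 109 − 1² = 108, 109 − 2² = 105, 109 − 3² = 100 = 10² ⇒ 109 = 3² + 10².
  Combine using the Brahmagupta–Fibonacci identity (a² + b²)(c² + d²) = (ac − bd)² + (ad + bc)² = (ac + bd)² + (ad − bc)²:
  5 · 109 = 545: from (1² + 2²)(3² + 10²), take (1·3 − 2·10, 1·10 + 2·3) = (3 − 20, 10 + 6) = (-17, 16); dropping signs (only squares matter) gives (17, 16); check 17² + 16² = 289 + 256 = 545 ✓.
  Scale by k = 3: (3·17, 3·16) = (51, 48).
Step 4: Order so x ≤ y and verify: 48² + 51² = 2304 + 2601 = 4905 = n. ✓

n = 4905 = 48² + 51² (one valid representation with x ≤ y).


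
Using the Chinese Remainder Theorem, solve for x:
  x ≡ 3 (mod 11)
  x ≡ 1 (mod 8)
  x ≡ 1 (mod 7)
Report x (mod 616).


Moduli 11, 8, 7 are pairwise coprime; by CRT there is a unique solution modulo M = 11 · 8 · 7 = 616.
Solve pairwise, accumulating the modulus:
  Start with x ≡ 3 (mod 11).
  Combine with x ≡ 1 (mod 8): since gcd(11, 8) = 1, we get a unique residue mod 88.
    Write x = 3 + 11·t and substitute into x ≡ 1 (mod 8): 11·t ≡ 1 − 3 = -2 (mod 8).
    Reduce coefficients mod 8: 3·t ≡ 6 (mod 8).
    The inverse of 3 mod 8 is 3 (since 3·3 = 9 = 1·8 + 1), so t ≡ 3·6 = 18 ≡ 2 (mod 8).
    Then x = 3 + 11·2 = 25, valid modulo lcm(11, 8) = 88: x ≡ 25 (mod 88).
  Combine with x ≡ 1 (mod 7): since gcd(88, 7) = 1, we get a unique residue mod 616.
    Write x = 25 + 88·t and substitute into x ≡ 1 (mod 7): 88·t ≡ 1 − 25 = -24 (mod 7).
    Reduce coefficients mod 7: 4·t ≡ 4 (mod 7).
    The inverse of 4 mod 7 is 2 (since 4·2 = 8 = 1·7 + 1), so t ≡ 2·4 = 8 ≡ 1 (mod 7).
    Then x = 25 + 88·1 = 113, valid modulo lcm(88, 7) = 616: x ≡ 113 (mod 616).
Verify: 113 mod 11 = 3 ✓, 113 mod 8 = 1 ✓, 113 mod 7 = 1 ✓.

x ≡ 113 (mod 616).


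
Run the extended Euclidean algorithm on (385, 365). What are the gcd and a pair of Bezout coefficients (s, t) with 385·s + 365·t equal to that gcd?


Euclidean algorithm on (385, 365) — divide until remainder is 0:
  385 = 1 · 365 + 20
  365 = 18 · 20 + 5
  20 = 4 · 5 + 0
gcd(385, 365) = 5.
Track Bezout coefficients alongside the remainders: start with r₀ = 385 = a·1 + b·0 (s = 1, t = 0) and r₁ = 365 = a·0 + b·1 (s = 0, t = 1); each new remainder r_{k+1} = r_{k-1} − q_k·r_k inherits s_{k+1} = s_{k-1} − q_k·s_k, t_{k+1} = t_{k-1} − q_k·t_k, so r_k = a·s_k + b·t_k at every step:
  q = 1: r = 20, s = 1 − 1·0 = 1, t = 0 − 1·1 = -1  (check: 385·1 + 365·(-1) = 20)
  q = 18: r = 5, s = 0 − 18·1 = -18, t = 1 − 18·(-1) = 19  (check: 385·(-18) + 365·19 = 5)
The row with r = 5 (the gcd) gives the Bezout coefficients s = -18, t = 19.
Result: 385 · (-18) + 365 · (19) = 5.

gcd(385, 365) = 5; s = -18, t = 19 (check: 385·(-18) + 365·19 = 5).


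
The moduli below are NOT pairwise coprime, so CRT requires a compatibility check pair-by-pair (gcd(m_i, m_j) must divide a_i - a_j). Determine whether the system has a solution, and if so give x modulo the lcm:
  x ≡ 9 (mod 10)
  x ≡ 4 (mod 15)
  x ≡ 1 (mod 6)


Moduli 10, 15, 6 are not pairwise coprime, so CRT works modulo lcm(m_i) when all pairwise compatibility conditions hold.
Pairwise compatibility: gcd(m_i, m_j) must divide a_i - a_j for every pair.
Merge one congruence at a time:
  Start: x ≡ 9 (mod 10).
  Combine with x ≡ 4 (mod 15): gcd(10, 15) = 5; 4 - 9 = -5, which IS divisible by 5, so compatible.
    Write x = 9 + 10·t and substitute into x ≡ 4 (mod 15): 10·t ≡ 4 − 9 = -5 (mod 15).
    Divide the congruence (and modulus) by g = 5: 2·t ≡ -1 (mod 3).
    Reduce coefficients mod 3: 2·t ≡ 2 (mod 3).
    The inverse of 2 mod 3 is 2 (since 2·2 = 4 = 1·3 + 1), so t ≡ 2·2 = 4 ≡ 1 (mod 3).
    Then x = 9 + 10·1 = 19, valid modulo lcm(10, 15) = 30: x ≡ 19 (mod 30).
  Combine with x ≡ 1 (mod 6): gcd(30, 6) = 6; 1 - 19 = -18, which IS divisible by 6, so compatible.
    Write x = 19 + 30·t and substitute into x ≡ 1 (mod 6): 30·t ≡ 1 − 19 = -18 (mod 6).
    Divide the congruence (and modulus) by g = 6: 5·t ≡ -3 (mod 1).
    Modulo 1 every t works; take t = 0.
    Then x = 19 + 30·0 = 19, valid modulo lcm(30, 6) = 30: x ≡ 19 (mod 30).
Verify: 19 mod 10 = 9, 19 mod 15 = 4, 19 mod 6 = 1.

x ≡ 19 (mod 30).


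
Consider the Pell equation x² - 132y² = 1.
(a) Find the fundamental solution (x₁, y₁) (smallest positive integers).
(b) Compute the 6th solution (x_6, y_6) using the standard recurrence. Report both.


Step 1: Find the fundamental solution (x₁, y₁) of x² - 132y² = 1.
  Expand √132 as a continued fraction. a₀ = ⌊√132⌋ = 11; iterate m_{k+1} = d_k·a_k − m_k, d_{k+1} = (132 − m_{k+1}²)/d_k, a_{k+1} = ⌊(a₀ + m_{k+1})/d_{k+1}⌋ (starting m₀ = 0, d₀ = 1), with convergents p_k = a_k·p_{k-1} + p_{k-2}, q_k = a_k·q_{k-1} + q_{k-2} (p₋₁ = 1, q₋₁ = 0):
  k = 0: a₀ = 11; p₀/q₀ = 11/1; p₀² − 132·q₀² = 121 − 132 = -11.
  k = 1: m = 11, d = 11, a = ⌊(11 + 11)/11⌋ = 2; p/q = (2·11 + 1)/(2·1 + 0) = 23/2; p² − 132·q² = 529 − 528 = 1.
  The first convergent with p² − 132·q² = 1 gives the fundamental solution (x₁, y₁) = (23, 2).
Step 2: Apply the recurrence (x_{n+1}, y_{n+1}) = (x₁x_n + 132y₁y_n, x₁y_n + y₁x_n) repeatedly.
  From (x_1, y_1) = (23, 2): x_2 = 23·23 + 132·2·2 = 1057; y_2 = 23·2 + 2·23 = 92.
  From (x_2, y_2) = (1057, 92): x_3 = 23·1057 + 132·2·92 = 48599; y_3 = 23·92 + 2·1057 = 4230.
  From (x_3, y_3) = (48599, 4230): x_4 = 23·48599 + 132·2·4230 = 2234497; y_4 = 23·4230 + 2·48599 = 194488.
  From (x_4, y_4) = (2234497, 194488): x_5 = 23·2234497 + 132·2·194488 = 102738263; y_5 = 23·194488 + 2·2234497 = 8942218.
  From (x_5, y_5) = (102738263, 8942218): x_6 = 23·102738263 + 132·2·8942218 = 4723725601; y_6 = 23·8942218 + 2·102738263 = 411147540.
Step 3: Verify x_6² - 132·y_6² = 22313583553542811201 - 22313583553542811200 = 1 (should be 1). ✓

(x_1, y_1) = (23, 2); (x_6, y_6) = (4723725601, 411147540).


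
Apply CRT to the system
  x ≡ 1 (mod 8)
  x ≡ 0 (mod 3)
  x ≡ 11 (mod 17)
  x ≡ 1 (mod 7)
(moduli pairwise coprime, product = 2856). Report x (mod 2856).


Product of moduli M = 8 · 3 · 17 · 7 = 2856.
Merge one congruence at a time:
  Start: x ≡ 1 (mod 8).
  Combine with x ≡ 0 (mod 3); new modulus lcm = 24.
    Write x = 1 + 8·t and substitute into x ≡ 0 (mod 3): 8·t ≡ 0 − 1 = -1 (mod 3).
    Reduce coefficients mod 3: 2·t ≡ 2 (mod 3).
    The inverse of 2 mod 3 is 2 (since 2·2 = 4 = 1·3 + 1), so t ≡ 2·2 = 4 ≡ 1 (mod 3).
    Then x = 1 + 8·1 = 9, valid modulo lcm(8, 3) = 24: x ≡ 9 (mod 24).
  Combine with x ≡ 11 (mod 17); new modulus lcm = 408.
    Write x = 9 + 24·t and substitute into x ≡ 11 (mod 17): 24·t ≡ 11 − 9 = 2 (mod 17).
    Reduce coefficients mod 17: 7·t ≡ 2 (mod 17).
    The inverse of 7 mod 17 is 5 (since 7·5 = 35 = 2·17 + 1), so t ≡ 5·2 = 10 ≡ 10 (mod 17).
    Then x = 9 + 24·10 = 249, valid modulo lcm(24, 17) = 408: x ≡ 249 (mod 408).
  Combine with x ≡ 1 (mod 7); new modulus lcm = 2856.
    Write x = 249 + 408·t and substitute into x ≡ 1 (mod 7): 408·t ≡ 1 − 249 = -248 (mod 7).
    Reduce coefficients mod 7: 2·t ≡ 4 (mod 7).
    The inverse of 2 mod 7 is 4 (since 2·4 = 8 = 1·7 + 1), so t ≡ 4·4 = 16 ≡ 2 (mod 7).
    Then x = 249 + 408·2 = 1065, valid modulo lcm(408, 7) = 2856: x ≡ 1065 (mod 2856).
Verify against each original: 1065 mod 8 = 1, 1065 mod 3 = 0, 1065 mod 17 = 11, 1065 mod 7 = 1.

x ≡ 1065 (mod 2856).


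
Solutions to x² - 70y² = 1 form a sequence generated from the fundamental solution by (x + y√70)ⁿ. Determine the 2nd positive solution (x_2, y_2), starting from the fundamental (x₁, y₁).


Step 1: Find the fundamental solution (x₁, y₁) of x² - 70y² = 1.
  Expand √70 as a continued fraction. a₀ = ⌊√70⌋ = 8; iterate m_{k+1} = d_k·a_k − m_k, d_{k+1} = (70 − m_{k+1}²)/d_k, a_{k+1} = ⌊(a₀ + m_{k+1})/d_{k+1}⌋ (starting m₀ = 0, d₀ = 1), with convergents p_k = a_k·p_{k-1} + p_{k-2}, q_k = a_k·q_{k-1} + q_{k-2} (p₋₁ = 1, q₋₁ = 0):
  k = 0: a₀ = 8; p₀/q₀ = 8/1; p₀² − 70·q₀² = 64 − 70 = -6.
  k = 1: m = 8, d = 6, a = ⌊(8 + 8)/6⌋ = 2; p/q = (2·8 + 1)/(2·1 + 0) = 17/2; p² − 70·q² = 289 − 280 = 9.
  k = 2: m = 4, d = 9, a = ⌊(8 + 4)/9⌋ = 1; p/q = (1·17 + 8)/(1·2 + 1) = 25/3; p² − 70·q² = 625 − 630 = -5.
  k = 3: m = 5, d = 5, a = ⌊(8 + 5)/5⌋ = 2; p/q = (2·25 + 17)/(2·3 + 2) = 67/8; p² − 70·q² = 4489 − 4480 = 9.
  k = 4: m = 5, d = 9, a = ⌊(8 + 5)/9⌋ = 1; p/q = (1·67 + 25)/(1·8 + 3) = 92/11; p² − 70·q² = 8464 − 8470 = -6.
  k = 5: m = 4, d = 6, a = ⌊(8 + 4)/6⌋ = 2; p/q = (2·92 + 67)/(2·11 + 8) = 251/30; p² − 70·q² = 63001 − 63000 = 1.
  The first convergent with p² − 70·q² = 1 gives the fundamental solution (x₁, y₁) = (251, 30).
Step 2: Apply the recurrence (x_{n+1}, y_{n+1}) = (x₁x_n + 70y₁y_n, x₁y_n + y₁x_n) repeatedly.
  From (x_1, y_1) = (251, 30): x_2 = 251·251 + 70·30·30 = 126001; y_2 = 251·30 + 30·251 = 15060.
Step 3: Verify x_2² - 70·y_2² = 15876252001 - 15876252000 = 1 (should be 1). ✓

(x_1, y_1) = (251, 30); (x_2, y_2) = (126001, 15060).


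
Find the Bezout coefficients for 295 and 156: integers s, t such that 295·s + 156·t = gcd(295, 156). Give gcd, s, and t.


Euclidean algorithm on (295, 156) — divide until remainder is 0:
  295 = 1 · 156 + 139
  156 = 1 · 139 + 17
  139 = 8 · 17 + 3
  17 = 5 · 3 + 2
  3 = 1 · 2 + 1
  2 = 2 · 1 + 0
gcd(295, 156) = 1.
Track Bezout coefficients alongside the remainders: start with r₀ = 295 = a·1 + b·0 (s = 1, t = 0) and r₁ = 156 = a·0 + b·1 (s = 0, t = 1); each new remainder r_{k+1} = r_{k-1} − q_k·r_k inherits s_{k+1} = s_{k-1} − q_k·s_k, t_{k+1} = t_{k-1} − q_k·t_k, so r_k = a·s_k + b·t_k at every step:
  q = 1: r = 139, s = 1 − 1·0 = 1, t = 0 − 1·1 = -1  (check: 295·1 + 156·(-1) = 139)
  q = 1: r = 17, s = 0 − 1·1 = -1, t = 1 − 1·(-1) = 2  (check: 295·(-1) + 156·2 = 17)
  q = 8: r = 3, s = 1 − 8·(-1) = 9, t = -1 − 8·2 = -17  (check: 295·9 + 156·(-17) = 3)
  q = 5: r = 2, s = -1 − 5·9 = -46, t = 2 − 5·(-17) = 87  (check: 295·(-46) + 156·87 = 2)
  q = 1: r = 1, s = 9 − 1·(-46) = 55, t = -17 − 1·87 = -104  (check: 295·55 + 156·(-104) = 1)
The row with r = 1 (the gcd) gives the Bezout coefficients s = 55, t = -104.
Result: 295 · (55) + 156 · (-104) = 1.

gcd(295, 156) = 1; s = 55, t = -104 (check: 295·55 + 156·(-104) = 1).


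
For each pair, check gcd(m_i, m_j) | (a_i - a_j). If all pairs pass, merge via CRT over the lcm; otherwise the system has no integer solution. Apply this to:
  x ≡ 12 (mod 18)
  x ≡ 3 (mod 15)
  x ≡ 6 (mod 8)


Moduli 18, 15, 8 are not pairwise coprime, so CRT works modulo lcm(m_i) when all pairwise compatibility conditions hold.
Pairwise compatibility: gcd(m_i, m_j) must divide a_i - a_j for every pair.
Merge one congruence at a time:
  Start: x ≡ 12 (mod 18).
  Combine with x ≡ 3 (mod 15): gcd(18, 15) = 3; 3 - 12 = -9, which IS divisible by 3, so compatible.
    Write x = 12 + 18·t and substitute into x ≡ 3 (mod 15): 18·t ≡ 3 − 12 = -9 (mod 15).
    Divide the congruence (and modulus) by g = 3: 6·t ≡ -3 (mod 5).
    Reduce coefficients mod 5: 1·t ≡ 2 (mod 5).
    So t ≡ 2 (mod 5).
    Then x = 12 + 18·2 = 48, valid modulo lcm(18, 15) = 90: x ≡ 48 (mod 90).
  Combine with x ≡ 6 (mod 8): gcd(90, 8) = 2; 6 - 48 = -42, which IS divisible by 2, so compatible.
    Write x = 48 + 90·t and substitute into x ≡ 6 (mod 8): 90·t ≡ 6 − 48 = -42 (mod 8).
    Divide the congruence (and modulus) by g = 2: 45·t ≡ -21 (mod 4).
    Reduce coefficients mod 4: 1·t ≡ 3 (mod 4).
    So t ≡ 3 (mod 4).
    Then x = 48 + 90·3 = 318, valid modulo lcm(90, 8) = 360: x ≡ 318 (mod 360).
Verify: 318 mod 18 = 12, 318 mod 15 = 3, 318 mod 8 = 6.

x ≡ 318 (mod 360).


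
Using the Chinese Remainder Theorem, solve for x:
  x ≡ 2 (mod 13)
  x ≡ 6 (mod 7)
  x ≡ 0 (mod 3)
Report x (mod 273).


Moduli 13, 7, 3 are pairwise coprime; by CRT there is a unique solution modulo M = 13 · 7 · 3 = 273.
Solve pairwise, accumulating the modulus:
  Start with x ≡ 2 (mod 13).
  Combine with x ≡ 6 (mod 7): since gcd(13, 7) = 1, we get a unique residue mod 91.
    Write x = 2 + 13·t and substitute into x ≡ 6 (mod 7): 13·t ≡ 6 − 2 = 4 (mod 7).
    Reduce coefficients mod 7: 6·t ≡ 4 (mod 7).
    The inverse of 6 mod 7 is 6 (since 6·6 = 36 = 5·7 + 1), so t ≡ 6·4 = 24 ≡ 3 (mod 7).
    Then x = 2 + 13·3 = 41, valid modulo lcm(13, 7) = 91: x ≡ 41 (mod 91).
  Combine with x ≡ 0 (mod 3): since gcd(91, 3) = 1, we get a unique residue mod 273.
    Write x = 41 + 91·t and substitute into x ≡ 0 (mod 3): 91·t ≡ 0 − 41 = -41 (mod 3).
    Reduce coefficients mod 3: 1·t ≡ 1 (mod 3).
    So t ≡ 1 (mod 3).
    Then x = 41 + 91·1 = 132, valid modulo lcm(91, 3) = 273: x ≡ 132 (mod 273).
Verify: 132 mod 13 = 2 ✓, 132 mod 7 = 6 ✓, 132 mod 3 = 0 ✓.

x ≡ 132 (mod 273).


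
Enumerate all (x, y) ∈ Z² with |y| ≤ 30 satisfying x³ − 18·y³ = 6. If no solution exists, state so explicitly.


The equation is x³ - 18y³ = 6. For fixed y, x³ = 18·y³ + 6, so a solution requires the RHS to be a perfect cube.
Strategy: iterate y from -30 to 30, compute RHS = 18·y³ + 6, and check whether it is a (positive or negative) perfect cube.
Check small values of y:
  y = 0: RHS = 6 is not a perfect cube.
  y = 1: RHS = 24 is not a perfect cube.
  y = -1: RHS = -12 is not a perfect cube.
  y = 2: RHS = 150 is not a perfect cube.
  y = -2: RHS = -138 is not a perfect cube.
  y = 3: RHS = 492 is not a perfect cube.
  y = -3: RHS = -480 is not a perfect cube.
Continuing the search up to |y| = 30 finds no solutions either.
No (x, y) in the scanned range satisfies the equation.

No integer solutions with |y| ≤ 30.


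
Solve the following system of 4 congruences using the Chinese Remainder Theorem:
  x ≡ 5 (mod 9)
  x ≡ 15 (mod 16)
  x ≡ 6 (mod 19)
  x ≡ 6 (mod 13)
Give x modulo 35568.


Product of moduli M = 9 · 16 · 19 · 13 = 35568.
Merge one congruence at a time:
  Start: x ≡ 5 (mod 9).
  Combine with x ≡ 15 (mod 16); new modulus lcm = 144.
    Write x = 5 + 9·t and substitute into x ≡ 15 (mod 16): 9·t ≡ 15 − 5 = 10 (mod 16).
    The inverse of 9 mod 16 is 9 (since 9·9 = 81 = 5·16 + 1), so t ≡ 9·10 = 90 ≡ 10 (mod 16).
    Then x = 5 + 9·10 = 95, valid modulo lcm(9, 16) = 144: x ≡ 95 (mod 144).
  Combine with x ≡ 6 (mod 19); new modulus lcm = 2736.
    Write x = 95 + 144·t and substitute into x ≡ 6 (mod 19): 144·t ≡ 6 − 95 = -89 (mod 19).
    Reduce coefficients mod 19: 11·t ≡ 6 (mod 19).
    The inverse of 11 mod 19 is 7 (since 11·7 = 77 = 4·19 + 1), so t ≡ 7·6 = 42 ≡ 4 (mod 19).
    Then x = 95 + 144·4 = 671, valid modulo lcm(144, 19) = 2736: x ≡ 671 (mod 2736).
  Combine with x ≡ 6 (mod 13); new modulus lcm = 35568.
    Write x = 671 + 2736·t and substitute into x ≡ 6 (mod 13): 2736·t ≡ 6 − 671 = -665 (mod 13).
    Reduce coefficients mod 13: 6·t ≡ 11 (mod 13).
    The inverse of 6 mod 13 is 11 (since 6·11 = 66 = 5·13 + 1), so t ≡ 11·11 = 121 ≡ 4 (mod 13).
    Then x = 671 + 2736·4 = 11615, valid modulo lcm(2736, 13) = 35568: x ≡ 11615 (mod 35568).
Verify against each original: 11615 mod 9 = 5, 11615 mod 16 = 15, 11615 mod 19 = 6, 11615 mod 13 = 6.

x ≡ 11615 (mod 35568).


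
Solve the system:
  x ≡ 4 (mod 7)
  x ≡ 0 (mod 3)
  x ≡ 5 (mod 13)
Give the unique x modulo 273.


Moduli 7, 3, 13 are pairwise coprime; by CRT there is a unique solution modulo M = 7 · 3 · 13 = 273.
Solve pairwise, accumulating the modulus:
  Start with x ≡ 4 (mod 7).
  Combine with x ≡ 0 (mod 3): since gcd(7, 3) = 1, we get a unique residue mod 21.
    Write x = 4 + 7·t and substitute into x ≡ 0 (mod 3): 7·t ≡ 0 − 4 = -4 (mod 3).
    Reduce coefficients mod 3: 1·t ≡ 2 (mod 3).
    So t ≡ 2 (mod 3).
    Then x = 4 + 7·2 = 18, valid modulo lcm(7, 3) = 21: x ≡ 18 (mod 21).
  Combine with x ≡ 5 (mod 13): since gcd(21, 13) = 1, we get a unique residue mod 273.
    Write x = 18 + 21·t and substitute into x ≡ 5 (mod 13): 21·t ≡ 5 − 18 = -13 (mod 13).
    Reduce coefficients mod 13: 8·t ≡ 0 (mod 13).
    The inverse of 8 mod 13 is 5 (since 8·5 = 40 = 3·13 + 1), so t ≡ 5·0 = 0 ≡ 0 (mod 13).
    Then x = 18 + 21·0 = 18, valid modulo lcm(21, 13) = 273: x ≡ 18 (mod 273).
Verify: 18 mod 7 = 4 ✓, 18 mod 3 = 0 ✓, 18 mod 13 = 5 ✓.

x ≡ 18 (mod 273).


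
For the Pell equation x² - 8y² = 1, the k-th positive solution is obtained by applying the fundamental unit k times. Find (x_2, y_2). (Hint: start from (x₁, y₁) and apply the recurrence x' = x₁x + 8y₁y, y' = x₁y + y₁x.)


Step 1: Find the fundamental solution (x₁, y₁) of x² - 8y² = 1.
  Expand √8 as a continued fraction. a₀ = ⌊√8⌋ = 2; iterate m_{k+1} = d_k·a_k − m_k, d_{k+1} = (8 − m_{k+1}²)/d_k, a_{k+1} = ⌊(a₀ + m_{k+1})/d_{k+1}⌋ (starting m₀ = 0, d₀ = 1), with convergents p_k = a_k·p_{k-1} + p_{k-2}, q_k = a_k·q_{k-1} + q_{k-2} (p₋₁ = 1, q₋₁ = 0):
  k = 0: a₀ = 2; p₀/q₀ = 2/1; p₀² − 8·q₀² = 4 − 8 = -4.
  k = 1: m = 2, d = 4, a = ⌊(2 + 2)/4⌋ = 1; p/q = (1·2 + 1)/(1·1 + 0) = 3/1; p² − 8·q² = 9 − 8 = 1.
  The first convergent with p² − 8·q² = 1 gives the fundamental solution (x₁, y₁) = (3, 1).
Step 2: Apply the recurrence (x_{n+1}, y_{n+1}) = (x₁x_n + 8y₁y_n, x₁y_n + y₁x_n) repeatedly.
  From (x_1, y_1) = (3, 1): x_2 = 3·3 + 8·1·1 = 17; y_2 = 3·1 + 1·3 = 6.
Step 3: Verify x_2² - 8·y_2² = 289 - 288 = 1 (should be 1). ✓

(x_1, y_1) = (3, 1); (x_2, y_2) = (17, 6).


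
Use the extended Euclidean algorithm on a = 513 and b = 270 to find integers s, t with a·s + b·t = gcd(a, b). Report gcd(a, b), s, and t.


Euclidean algorithm on (513, 270) — divide until remainder is 0:
  513 = 1 · 270 + 243
  270 = 1 · 243 + 27
  243 = 9 · 27 + 0
gcd(513, 270) = 27.
Track Bezout coefficients alongside the remainders: start with r₀ = 513 = a·1 + b·0 (s = 1, t = 0) and r₁ = 270 = a·0 + b·1 (s = 0, t = 1); each new remainder r_{k+1} = r_{k-1} − q_k·r_k inherits s_{k+1} = s_{k-1} − q_k·s_k, t_{k+1} = t_{k-1} − q_k·t_k, so r_k = a·s_k + b·t_k at every step:
  q = 1: r = 243, s = 1 − 1·0 = 1, t = 0 − 1·1 = -1  (check: 513·1 + 270·(-1) = 243)
  q = 1: r = 27, s = 0 − 1·1 = -1, t = 1 − 1·(-1) = 2  (check: 513·(-1) + 270·2 = 27)
The row with r = 27 (the gcd) gives the Bezout coefficients s = -1, t = 2.
Result: 513 · (-1) + 270 · (2) = 27.

gcd(513, 270) = 27; s = -1, t = 2 (check: 513·(-1) + 270·2 = 27).


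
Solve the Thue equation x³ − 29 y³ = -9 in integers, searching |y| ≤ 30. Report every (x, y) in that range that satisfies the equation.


The equation is x³ - 29y³ = -9. For fixed y, x³ = 29·y³ − 9, so a solution requires the RHS to be a perfect cube.
Strategy: iterate y from -30 to 30, compute RHS = 29·y³ − 9, and check whether it is a (positive or negative) perfect cube.
Check small values of y:
  y = 0: RHS = -9 is not a perfect cube.
  y = 1: RHS = 20 is not a perfect cube.
  y = -1: RHS = -38 is not a perfect cube.
  y = 2: RHS = 223 is not a perfect cube.
  y = -2: RHS = -241 is not a perfect cube.
  y = 3: RHS = 774 is not a perfect cube.
  y = -3: RHS = -792 is not a perfect cube.
Continuing the search up to |y| = 30 finds no solutions either.
No (x, y) in the scanned range satisfies the equation.

No integer solutions with |y| ≤ 30.


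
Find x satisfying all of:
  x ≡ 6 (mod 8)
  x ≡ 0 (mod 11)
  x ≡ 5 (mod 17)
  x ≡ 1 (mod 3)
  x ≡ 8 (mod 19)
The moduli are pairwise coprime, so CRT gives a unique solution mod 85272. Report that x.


Product of moduli M = 8 · 11 · 17 · 3 · 19 = 85272.
Merge one congruence at a time:
  Start: x ≡ 6 (mod 8).
  Combine with x ≡ 0 (mod 11); new modulus lcm = 88.
    Write x = 6 + 8·t and substitute into x ≡ 0 (mod 11): 8·t ≡ 0 − 6 = -6 (mod 11).
    Reduce coefficients mod 11: 8·t ≡ 5 (mod 11).
    The inverse of 8 mod 11 is 7 (since 8·7 = 56 = 5·11 + 1), so t ≡ 7·5 = 35 ≡ 2 (mod 11).
    Then x = 6 + 8·2 = 22, valid modulo lcm(8, 11) = 88: x ≡ 22 (mod 88).
  Combine with x ≡ 5 (mod 17); new modulus lcm = 1496.
    Write x = 22 + 88·t and substitute into x ≡ 5 (mod 17): 88·t ≡ 5 − 22 = -17 (mod 17).
    Reduce coefficients mod 17: 3·t ≡ 0 (mod 17).
    The inverse of 3 mod 17 is 6 (since 3·6 = 18 = 1·17 + 1), so t ≡ 6·0 = 0 ≡ 0 (mod 17).
    Then x = 22 + 88·0 = 22, valid modulo lcm(88, 17) = 1496: x ≡ 22 (mod 1496).
  Combine with x ≡ 1 (mod 3); new modulus lcm = 4488.
    Write x = 22 + 1496·t and substitute into x ≡ 1 (mod 3): 1496·t ≡ 1 − 22 = -21 (mod 3).
    Reduce coefficients mod 3: 2·t ≡ 0 (mod 3).
    The inverse of 2 mod 3 is 2 (since 2·2 = 4 = 1·3 + 1), so t ≡ 2·0 = 0 ≡ 0 (mod 3).
    Then x = 22 + 1496·0 = 22, valid modulo lcm(1496, 3) = 4488: x ≡ 22 (mod 4488).
  Combine with x ≡ 8 (mod 19); new modulus lcm = 85272.
    Write x = 22 + 4488·t and substitute into x ≡ 8 (mod 19): 4488·t ≡ 8 − 22 = -14 (mod 19).
    Reduce coefficients mod 19: 4·t ≡ 5 (mod 19).
    The inverse of 4 mod 19 is 5 (since 4·5 = 20 = 1·19 + 1), so t ≡ 5·5 = 25 ≡ 6 (mod 19).
    Then x = 22 + 4488·6 = 26950, valid modulo lcm(4488, 19) = 85272: x ≡ 26950 (mod 85272).
Verify against each original: 26950 mod 8 = 6, 26950 mod 11 = 0, 26950 mod 17 = 5, 26950 mod 3 = 1, 26950 mod 19 = 8.

x ≡ 26950 (mod 85272).


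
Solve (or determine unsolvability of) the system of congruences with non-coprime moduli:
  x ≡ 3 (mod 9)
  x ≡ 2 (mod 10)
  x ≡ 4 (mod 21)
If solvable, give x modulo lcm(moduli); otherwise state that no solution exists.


Moduli 9, 10, 21 are not pairwise coprime, so CRT works modulo lcm(m_i) when all pairwise compatibility conditions hold.
Pairwise compatibility: gcd(m_i, m_j) must divide a_i - a_j for every pair.
Merge one congruence at a time:
  Start: x ≡ 3 (mod 9).
  Combine with x ≡ 2 (mod 10): gcd(9, 10) = 1; 2 - 3 = -1, which IS divisible by 1, so compatible.
    Write x = 3 + 9·t and substitute into x ≡ 2 (mod 10): 9·t ≡ 2 − 3 = -1 (mod 10).
    Reduce coefficients mod 10: 9·t ≡ 9 (mod 10).
    The inverse of 9 mod 10 is 9 (since 9·9 = 81 = 8·10 + 1), so t ≡ 9·9 = 81 ≡ 1 (mod 10).
    Then x = 3 + 9·1 = 12, valid modulo lcm(9, 10) = 90: x ≡ 12 (mod 90).
  Combine with x ≡ 4 (mod 21): gcd(90, 21) = 3, and 4 - 12 = -8 is NOT divisible by 3.
    ⇒ system is inconsistent (no integer solution).

No solution (the system is inconsistent).


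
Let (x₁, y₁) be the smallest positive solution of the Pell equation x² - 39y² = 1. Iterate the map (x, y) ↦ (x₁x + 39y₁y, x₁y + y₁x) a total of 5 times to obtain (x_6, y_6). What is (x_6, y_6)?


Step 1: Find the fundamental solution (x₁, y₁) of x² - 39y² = 1.
  Expand √39 as a continued fraction. a₀ = ⌊√39⌋ = 6; iterate m_{k+1} = d_k·a_k − m_k, d_{k+1} = (39 − m_{k+1}²)/d_k, a_{k+1} = ⌊(a₀ + m_{k+1})/d_{k+1}⌋ (starting m₀ = 0, d₀ = 1), with convergents p_k = a_k·p_{k-1} + p_{k-2}, q_k = a_k·q_{k-1} + q_{k-2} (p₋₁ = 1, q₋₁ = 0):
  k = 0: a₀ = 6; p₀/q₀ = 6/1; p₀² − 39·q₀² = 36 − 39 = -3.
  k = 1: m = 6, d = 3, a = ⌊(6 + 6)/3⌋ = 4; p/q = (4·6 + 1)/(4·1 + 0) = 25/4; p² − 39·q² = 625 − 624 = 1.
  The first convergent with p² − 39·q² = 1 gives the fundamental solution (x₁, y₁) = (25, 4).
Step 2: Apply the recurrence (x_{n+1}, y_{n+1}) = (x₁x_n + 39y₁y_n, x₁y_n + y₁x_n) repeatedly.
  From (x_1, y_1) = (25, 4): x_2 = 25·25 + 39·4·4 = 1249; y_2 = 25·4 + 4·25 = 200.
  From (x_2, y_2) = (1249, 200): x_3 = 25·1249 + 39·4·200 = 62425; y_3 = 25·200 + 4·1249 = 9996.
  From (x_3, y_3) = (62425, 9996): x_4 = 25·62425 + 39·4·9996 = 3120001; y_4 = 25·9996 + 4·62425 = 499600.
  From (x_4, y_4) = (3120001, 499600): x_5 = 25·3120001 + 39·4·499600 = 155937625; y_5 = 25·499600 + 4·3120001 = 24970004.
  From (x_5, y_5) = (155937625, 24970004): x_6 = 25·155937625 + 39·4·24970004 = 7793761249; y_6 = 25·24970004 + 4·155937625 = 1248000600.
Step 3: Verify x_6² - 39·y_6² = 60742714406414040001 - 60742714406414040000 = 1 (should be 1). ✓

(x_1, y_1) = (25, 4); (x_6, y_6) = (7793761249, 1248000600).


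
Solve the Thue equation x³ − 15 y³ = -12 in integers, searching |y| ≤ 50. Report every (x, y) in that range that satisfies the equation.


The equation is x³ - 15y³ = -12. For fixed y, x³ = 15·y³ − 12, so a solution requires the RHS to be a perfect cube.
Strategy: iterate y from -50 to 50, compute RHS = 15·y³ − 12, and check whether it is a (positive or negative) perfect cube.
Check small values of y:
  y = 0: RHS = -12 is not a perfect cube.
  y = 1: RHS = 3 is not a perfect cube.
  y = -1: RHS = -27 = (-3)³ ⇒ x = -3 works.
  y = 2: RHS = 108 is not a perfect cube.
  y = -2: RHS = -132 is not a perfect cube.
  y = 3: RHS = 393 is not a perfect cube.
  y = -3: RHS = -417 is not a perfect cube.
Continuing the search up to |y| = 50 finds no further solutions beyond those listed.
Collected solutions: (-3, -1).

Solutions (with |y| ≤ 50): (-3, -1).


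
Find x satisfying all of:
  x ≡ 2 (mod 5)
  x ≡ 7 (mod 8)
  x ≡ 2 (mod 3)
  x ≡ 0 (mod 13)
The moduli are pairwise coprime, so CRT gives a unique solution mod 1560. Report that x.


Product of moduli M = 5 · 8 · 3 · 13 = 1560.
Merge one congruence at a time:
  Start: x ≡ 2 (mod 5).
  Combine with x ≡ 7 (mod 8); new modulus lcm = 40.
    Write x = 2 + 5·t and substitute into x ≡ 7 (mod 8): 5·t ≡ 7 − 2 = 5 (mod 8).
    The inverse of 5 mod 8 is 5 (since 5·5 = 25 = 3·8 + 1), so t ≡ 5·5 = 25 ≡ 1 (mod 8).
    Then x = 2 + 5·1 = 7, valid modulo lcm(5, 8) = 40: x ≡ 7 (mod 40).
  Combine with x ≡ 2 (mod 3); new modulus lcm = 120.
    Write x = 7 + 40·t and substitute into x ≡ 2 (mod 3): 40·t ≡ 2 − 7 = -5 (mod 3).
    Reduce coefficients mod 3: 1·t ≡ 1 (mod 3).
    So t ≡ 1 (mod 3).
    Then x = 7 + 40·1 = 47, valid modulo lcm(40, 3) = 120: x ≡ 47 (mod 120).
  Combine with x ≡ 0 (mod 13); new modulus lcm = 1560.
    Write x = 47 + 120·t and substitute into x ≡ 0 (mod 13): 120·t ≡ 0 − 47 = -47 (mod 13).
    Reduce coefficients mod 13: 3·t ≡ 5 (mod 13).
    The inverse of 3 mod 13 is 9 (since 3·9 = 27 = 2·13 + 1), so t ≡ 9·5 = 45 ≡ 6 (mod 13).
    Then x = 47 + 120·6 = 767, valid modulo lcm(120, 13) = 1560: x ≡ 767 (mod 1560).
Verify against each original: 767 mod 5 = 2, 767 mod 8 = 7, 767 mod 3 = 2, 767 mod 13 = 0.

x ≡ 767 (mod 1560).


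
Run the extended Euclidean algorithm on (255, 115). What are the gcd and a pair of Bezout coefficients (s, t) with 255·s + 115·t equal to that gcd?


Euclidean algorithm on (255, 115) — divide until remainder is 0:
  255 = 2 · 115 + 25
  115 = 4 · 25 + 15
  25 = 1 · 15 + 10
  15 = 1 · 10 + 5
  10 = 2 · 5 + 0
gcd(255, 115) = 5.
Track Bezout coefficients alongside the remainders: start with r₀ = 255 = a·1 + b·0 (s = 1, t = 0) and r₁ = 115 = a·0 + b·1 (s = 0, t = 1); each new remainder r_{k+1} = r_{k-1} − q_k·r_k inherits s_{k+1} = s_{k-1} − q_k·s_k, t_{k+1} = t_{k-1} − q_k·t_k, so r_k = a·s_k + b·t_k at every step:
  q = 2: r = 25, s = 1 − 2·0 = 1, t = 0 − 2·1 = -2  (check: 255·1 + 115·(-2) = 25)
  q = 4: r = 15, s = 0 − 4·1 = -4, t = 1 − 4·(-2) = 9  (check: 255·(-4) + 115·9 = 15)
  q = 1: r = 10, s = 1 − 1·(-4) = 5, t = -2 − 1·9 = -11  (check: 255·5 + 115·(-11) = 10)
  q = 1: r = 5, s = -4 − 1·5 = -9, t = 9 − 1·(-11) = 20  (check: 255·(-9) + 115·20 = 5)
The row with r = 5 (the gcd) gives the Bezout coefficients s = -9, t = 20.
Result: 255 · (-9) + 115 · (20) = 5.

gcd(255, 115) = 5; s = -9, t = 20 (check: 255·(-9) + 115·20 = 5).


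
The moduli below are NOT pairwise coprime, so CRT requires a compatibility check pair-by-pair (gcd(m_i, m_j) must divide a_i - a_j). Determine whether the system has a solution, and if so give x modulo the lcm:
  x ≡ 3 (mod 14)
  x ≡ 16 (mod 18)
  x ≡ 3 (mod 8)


Moduli 14, 18, 8 are not pairwise coprime, so CRT works modulo lcm(m_i) when all pairwise compatibility conditions hold.
Pairwise compatibility: gcd(m_i, m_j) must divide a_i - a_j for every pair.
Merge one congruence at a time:
  Start: x ≡ 3 (mod 14).
  Combine with x ≡ 16 (mod 18): gcd(14, 18) = 2, and 16 - 3 = 13 is NOT divisible by 2.
    ⇒ system is inconsistent (no integer solution).

No solution (the system is inconsistent).


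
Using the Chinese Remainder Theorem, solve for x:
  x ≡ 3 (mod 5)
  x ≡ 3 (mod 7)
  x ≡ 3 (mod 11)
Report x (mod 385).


Moduli 5, 7, 11 are pairwise coprime; by CRT there is a unique solution modulo M = 5 · 7 · 11 = 385.
Solve pairwise, accumulating the modulus:
  Start with x ≡ 3 (mod 5).
  Combine with x ≡ 3 (mod 7): since gcd(5, 7) = 1, we get a unique residue mod 35.
    Write x = 3 + 5·t and substitute into x ≡ 3 (mod 7): 5·t ≡ 3 − 3 = 0 (mod 7).
    The inverse of 5 mod 7 is 3 (since 5·3 = 15 = 2·7 + 1), so t ≡ 3·0 = 0 ≡ 0 (mod 7).
    Then x = 3 + 5·0 = 3, valid modulo lcm(5, 7) = 35: x ≡ 3 (mod 35).
  Combine with x ≡ 3 (mod 11): since gcd(35, 11) = 1, we get a unique residue mod 385.
    Write x = 3 + 35·t and substitute into x ≡ 3 (mod 11): 35·t ≡ 3 − 3 = 0 (mod 11).
    Reduce coefficients mod 11: 2·t ≡ 0 (mod 11).
    The inverse of 2 mod 11 is 6 (since 2·6 = 12 = 1·11 + 1), so t ≡ 6·0 = 0 ≡ 0 (mod 11).
    Then x = 3 + 35·0 = 3, valid modulo lcm(35, 11) = 385: x ≡ 3 (mod 385).
Verify: 3 mod 5 = 3 ✓, 3 mod 7 = 3 ✓, 3 mod 11 = 3 ✓.

x ≡ 3 (mod 385).


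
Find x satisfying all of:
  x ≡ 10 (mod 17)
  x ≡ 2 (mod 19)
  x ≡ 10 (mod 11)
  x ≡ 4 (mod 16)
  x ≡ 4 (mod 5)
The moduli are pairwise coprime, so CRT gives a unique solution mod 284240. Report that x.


Product of moduli M = 17 · 19 · 11 · 16 · 5 = 284240.
Merge one congruence at a time:
  Start: x ≡ 10 (mod 17).
  Combine with x ≡ 2 (mod 19); new modulus lcm = 323.
    Write x = 10 + 17·t and substitute into x ≡ 2 (mod 19): 17·t ≡ 2 − 10 = -8 (mod 19).
    Reduce coefficients mod 19: 17·t ≡ 11 (mod 19).
    The inverse of 17 mod 19 is 9 (since 17·9 = 153 = 8·19 + 1), so t ≡ 9·11 = 99 ≡ 4 (mod 19).
    Then x = 10 + 17·4 = 78, valid modulo lcm(17, 19) = 323: x ≡ 78 (mod 323).
  Combine with x ≡ 10 (mod 11); new modulus lcm = 3553.
    Write x = 78 + 323·t and substitute into x ≡ 10 (mod 11): 323·t ≡ 10 − 78 = -68 (mod 11).
    Reduce coefficients mod 11: 4·t ≡ 9 (mod 11).
    The inverse of 4 mod 11 is 3 (since 4·3 = 12 = 1·11 + 1), so t ≡ 3·9 = 27 ≡ 5 (mod 11).
    Then x = 78 + 323·5 = 1693, valid modulo lcm(323, 11) = 3553: x ≡ 1693 (mod 3553).
  Combine with x ≡ 4 (mod 16); new modulus lcm = 56848.
    Write x = 1693 + 3553·t and substitute into x ≡ 4 (mod 16): 3553·t ≡ 4 − 1693 = -1689 (mod 16).
    Reduce coefficients mod 16: 1·t ≡ 7 (mod 16).
    So t ≡ 7 (mod 16).
    Then x = 1693 + 3553·7 = 26564, valid modulo lcm(3553, 16) = 56848: x ≡ 26564 (mod 56848).
  Combine with x ≡ 4 (mod 5); new modulus lcm = 284240.
    Write x = 26564 + 56848·t and substitute into x ≡ 4 (mod 5): 56848·t ≡ 4 − 26564 = -26560 (mod 5).
    Reduce coefficients mod 5: 3·t ≡ 0 (mod 5).
    The inverse of 3 mod 5 is 2 (since 3·2 = 6 = 1·5 + 1), so t ≡ 2·0 = 0 ≡ 0 (mod 5).
    Then x = 26564 + 56848·0 = 26564, valid modulo lcm(56848, 5) = 284240: x ≡ 26564 (mod 284240).
Verify against each original: 26564 mod 17 = 10, 26564 mod 19 = 2, 26564 mod 11 = 10, 26564 mod 16 = 4, 26564 mod 5 = 4.

x ≡ 26564 (mod 284240).


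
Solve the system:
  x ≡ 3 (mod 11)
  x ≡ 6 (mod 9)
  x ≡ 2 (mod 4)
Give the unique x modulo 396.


Moduli 11, 9, 4 are pairwise coprime; by CRT there is a unique solution modulo M = 11 · 9 · 4 = 396.
Solve pairwise, accumulating the modulus:
  Start with x ≡ 3 (mod 11).
  Combine with x ≡ 6 (mod 9): since gcd(11, 9) = 1, we get a unique residue mod 99.
    Write x = 3 + 11·t and substitute into x ≡ 6 (mod 9): 11·t ≡ 6 − 3 = 3 (mod 9).
    Reduce coefficients mod 9: 2·t ≡ 3 (mod 9).
    The inverse of 2 mod 9 is 5 (since 2·5 = 10 = 1·9 + 1), so t ≡ 5·3 = 15 ≡ 6 (mod 9).
    Then x = 3 + 11·6 = 69, valid modulo lcm(11, 9) = 99: x ≡ 69 (mod 99).
  Combine with x ≡ 2 (mod 4): since gcd(99, 4) = 1, we get a unique residue mod 396.
    Write x = 69 + 99·t and substitute into x ≡ 2 (mod 4): 99·t ≡ 2 − 69 = -67 (mod 4).
    Reduce coefficients mod 4: 3·t ≡ 1 (mod 4).
    The inverse of 3 mod 4 is 3 (since 3·3 = 9 = 2·4 + 1), so t ≡ 3·1 = 3 ≡ 3 (mod 4).
    Then x = 69 + 99·3 = 366, valid modulo lcm(99, 4) = 396: x ≡ 366 (mod 396).
Verify: 366 mod 11 = 3 ✓, 366 mod 9 = 6 ✓, 366 mod 4 = 2 ✓.

x ≡ 366 (mod 396).
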